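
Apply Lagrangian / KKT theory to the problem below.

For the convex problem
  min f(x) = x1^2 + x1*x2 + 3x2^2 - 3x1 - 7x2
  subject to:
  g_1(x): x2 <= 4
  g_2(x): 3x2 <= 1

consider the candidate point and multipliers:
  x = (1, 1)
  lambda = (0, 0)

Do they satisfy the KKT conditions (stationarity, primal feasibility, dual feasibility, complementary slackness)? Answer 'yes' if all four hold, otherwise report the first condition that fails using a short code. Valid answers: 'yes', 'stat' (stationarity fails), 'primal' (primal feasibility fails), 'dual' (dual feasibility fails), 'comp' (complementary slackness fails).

Gradient of f: grad f(x) = Q x + c = (0, 0)
Constraint values g_i(x) = a_i^T x - b_i:
  g_1((1, 1)) = -3
  g_2((1, 1)) = 2
Stationarity residual: grad f(x) + sum_i lambda_i a_i = (0, 0)
  -> stationarity OK
Primal feasibility (all g_i <= 0): FAILS
Dual feasibility (all lambda_i >= 0): OK
Complementary slackness (lambda_i * g_i(x) = 0 for all i): OK

Verdict: the first failing condition is primal_feasibility -> primal.

primal


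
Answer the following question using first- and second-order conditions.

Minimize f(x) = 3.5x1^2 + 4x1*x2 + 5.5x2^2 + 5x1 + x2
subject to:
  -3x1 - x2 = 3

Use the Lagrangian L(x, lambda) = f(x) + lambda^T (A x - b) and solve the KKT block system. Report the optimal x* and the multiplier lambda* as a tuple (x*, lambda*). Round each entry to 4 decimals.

Form the Lagrangian:
  L(x, lambda) = (1/2) x^T Q x + c^T x + lambda^T (A x - b)
Stationarity (grad_x L = 0): Q x + c + A^T lambda = 0.
Primal feasibility: A x = b.

This gives the KKT block system:
  [ Q   A^T ] [ x     ]   [-c ]
  [ A    0  ] [ lambda ] = [ b ]

Solving the linear system:
  x*      = (-1.0854, 0.2561)
  lambda* = (-0.5244)
  f(x*)   = -1.7988

x* = (-1.0854, 0.2561), lambda* = (-0.5244)


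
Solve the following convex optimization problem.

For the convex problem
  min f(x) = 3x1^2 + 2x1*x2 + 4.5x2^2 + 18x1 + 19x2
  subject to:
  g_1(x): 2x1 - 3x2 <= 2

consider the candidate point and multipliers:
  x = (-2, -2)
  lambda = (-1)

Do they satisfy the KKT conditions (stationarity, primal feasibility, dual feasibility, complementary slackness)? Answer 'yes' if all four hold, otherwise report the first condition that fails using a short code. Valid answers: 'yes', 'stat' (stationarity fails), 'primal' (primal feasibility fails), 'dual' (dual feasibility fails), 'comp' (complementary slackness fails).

Gradient of f: grad f(x) = Q x + c = (2, -3)
Constraint values g_i(x) = a_i^T x - b_i:
  g_1((-2, -2)) = 0
Stationarity residual: grad f(x) + sum_i lambda_i a_i = (0, 0)
  -> stationarity OK
Primal feasibility (all g_i <= 0): OK
Dual feasibility (all lambda_i >= 0): FAILS
Complementary slackness (lambda_i * g_i(x) = 0 for all i): OK

Verdict: the first failing condition is dual_feasibility -> dual.

dual


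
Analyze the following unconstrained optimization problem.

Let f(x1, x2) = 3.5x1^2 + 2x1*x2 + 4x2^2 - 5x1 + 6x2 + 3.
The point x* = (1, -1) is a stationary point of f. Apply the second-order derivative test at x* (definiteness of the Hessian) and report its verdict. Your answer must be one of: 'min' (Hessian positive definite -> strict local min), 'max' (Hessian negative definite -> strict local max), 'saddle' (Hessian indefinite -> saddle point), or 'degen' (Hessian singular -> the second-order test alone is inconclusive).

Compute the Hessian H = grad^2 f:
  H = [[7, 2], [2, 8]]
Verify stationarity: grad f(x*) = H x* + g = (0, 0).
Eigenvalues of H: 5.4384, 9.5616.
Both eigenvalues > 0, so H is positive definite -> x* is a strict local min.

min


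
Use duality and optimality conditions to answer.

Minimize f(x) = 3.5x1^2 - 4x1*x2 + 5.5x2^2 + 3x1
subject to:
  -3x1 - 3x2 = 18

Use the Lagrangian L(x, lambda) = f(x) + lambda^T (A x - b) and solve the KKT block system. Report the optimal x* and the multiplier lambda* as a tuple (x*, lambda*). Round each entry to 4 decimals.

Form the Lagrangian:
  L(x, lambda) = (1/2) x^T Q x + c^T x + lambda^T (A x - b)
Stationarity (grad_x L = 0): Q x + c + A^T lambda = 0.
Primal feasibility: A x = b.

This gives the KKT block system:
  [ Q   A^T ] [ x     ]   [-c ]
  [ A    0  ] [ lambda ] = [ b ]

Solving the linear system:
  x*      = (-3.5769, -2.4231)
  lambda* = (-4.1154)
  f(x*)   = 31.6731

x* = (-3.5769, -2.4231), lambda* = (-4.1154)


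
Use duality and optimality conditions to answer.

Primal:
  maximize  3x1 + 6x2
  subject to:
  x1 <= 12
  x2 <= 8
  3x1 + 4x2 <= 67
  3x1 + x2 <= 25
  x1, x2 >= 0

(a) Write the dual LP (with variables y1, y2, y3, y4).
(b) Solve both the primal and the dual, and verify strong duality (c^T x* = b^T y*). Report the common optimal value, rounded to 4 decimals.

The standard primal-dual pair for 'max c^T x s.t. A x <= b, x >= 0' is:
  Dual:  min b^T y  s.t.  A^T y >= c,  y >= 0.

So the dual LP is:
  minimize  12y1 + 8y2 + 67y3 + 25y4
  subject to:
    y1 + 3y3 + 3y4 >= 3
    y2 + 4y3 + y4 >= 6
    y1, y2, y3, y4 >= 0

Solving the primal: x* = (5.6667, 8).
  primal value c^T x* = 65.
Solving the dual: y* = (0, 5, 0, 1).
  dual value b^T y* = 65.
Strong duality: c^T x* = b^T y*. Confirmed.

65


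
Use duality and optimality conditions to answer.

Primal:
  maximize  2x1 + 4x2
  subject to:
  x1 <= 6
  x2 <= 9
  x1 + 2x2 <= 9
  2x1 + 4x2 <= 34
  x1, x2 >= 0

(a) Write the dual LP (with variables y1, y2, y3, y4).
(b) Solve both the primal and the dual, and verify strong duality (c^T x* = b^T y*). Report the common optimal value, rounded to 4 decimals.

The standard primal-dual pair for 'max c^T x s.t. A x <= b, x >= 0' is:
  Dual:  min b^T y  s.t.  A^T y >= c,  y >= 0.

So the dual LP is:
  minimize  6y1 + 9y2 + 9y3 + 34y4
  subject to:
    y1 + y3 + 2y4 >= 2
    y2 + 2y3 + 4y4 >= 4
    y1, y2, y3, y4 >= 0

Solving the primal: x* = (0, 4.5).
  primal value c^T x* = 18.
Solving the dual: y* = (0, 0, 2, 0).
  dual value b^T y* = 18.
Strong duality: c^T x* = b^T y*. Confirmed.

18


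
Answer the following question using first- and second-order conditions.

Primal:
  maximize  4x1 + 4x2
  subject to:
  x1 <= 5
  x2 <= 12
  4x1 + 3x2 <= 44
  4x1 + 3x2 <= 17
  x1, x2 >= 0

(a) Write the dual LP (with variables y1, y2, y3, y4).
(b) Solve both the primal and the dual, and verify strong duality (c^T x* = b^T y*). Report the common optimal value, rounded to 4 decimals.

The standard primal-dual pair for 'max c^T x s.t. A x <= b, x >= 0' is:
  Dual:  min b^T y  s.t.  A^T y >= c,  y >= 0.

So the dual LP is:
  minimize  5y1 + 12y2 + 44y3 + 17y4
  subject to:
    y1 + 4y3 + 4y4 >= 4
    y2 + 3y3 + 3y4 >= 4
    y1, y2, y3, y4 >= 0

Solving the primal: x* = (0, 5.6667).
  primal value c^T x* = 22.6667.
Solving the dual: y* = (0, 0, 0, 1.3333).
  dual value b^T y* = 22.6667.
Strong duality: c^T x* = b^T y*. Confirmed.

22.6667


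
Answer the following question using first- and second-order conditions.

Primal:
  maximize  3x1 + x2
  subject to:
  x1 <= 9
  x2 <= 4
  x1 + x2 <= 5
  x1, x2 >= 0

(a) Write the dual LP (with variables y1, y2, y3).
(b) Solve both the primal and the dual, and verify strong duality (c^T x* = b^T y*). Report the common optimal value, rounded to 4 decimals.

The standard primal-dual pair for 'max c^T x s.t. A x <= b, x >= 0' is:
  Dual:  min b^T y  s.t.  A^T y >= c,  y >= 0.

So the dual LP is:
  minimize  9y1 + 4y2 + 5y3
  subject to:
    y1 + y3 >= 3
    y2 + y3 >= 1
    y1, y2, y3 >= 0

Solving the primal: x* = (5, 0).
  primal value c^T x* = 15.
Solving the dual: y* = (0, 0, 3).
  dual value b^T y* = 15.
Strong duality: c^T x* = b^T y*. Confirmed.

15


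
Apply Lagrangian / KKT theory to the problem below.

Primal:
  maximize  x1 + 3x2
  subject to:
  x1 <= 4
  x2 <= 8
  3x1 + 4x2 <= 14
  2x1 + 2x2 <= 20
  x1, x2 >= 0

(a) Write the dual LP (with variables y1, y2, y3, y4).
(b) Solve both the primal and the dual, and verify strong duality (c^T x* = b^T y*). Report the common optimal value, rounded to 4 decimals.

The standard primal-dual pair for 'max c^T x s.t. A x <= b, x >= 0' is:
  Dual:  min b^T y  s.t.  A^T y >= c,  y >= 0.

So the dual LP is:
  minimize  4y1 + 8y2 + 14y3 + 20y4
  subject to:
    y1 + 3y3 + 2y4 >= 1
    y2 + 4y3 + 2y4 >= 3
    y1, y2, y3, y4 >= 0

Solving the primal: x* = (0, 3.5).
  primal value c^T x* = 10.5.
Solving the dual: y* = (0, 0, 0.75, 0).
  dual value b^T y* = 10.5.
Strong duality: c^T x* = b^T y*. Confirmed.

10.5


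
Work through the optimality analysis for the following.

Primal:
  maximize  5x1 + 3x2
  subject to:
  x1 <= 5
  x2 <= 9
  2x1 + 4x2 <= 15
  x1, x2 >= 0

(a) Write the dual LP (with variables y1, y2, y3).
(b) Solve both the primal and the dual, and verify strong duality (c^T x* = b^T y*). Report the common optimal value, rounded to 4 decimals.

The standard primal-dual pair for 'max c^T x s.t. A x <= b, x >= 0' is:
  Dual:  min b^T y  s.t.  A^T y >= c,  y >= 0.

So the dual LP is:
  minimize  5y1 + 9y2 + 15y3
  subject to:
    y1 + 2y3 >= 5
    y2 + 4y3 >= 3
    y1, y2, y3 >= 0

Solving the primal: x* = (5, 1.25).
  primal value c^T x* = 28.75.
Solving the dual: y* = (3.5, 0, 0.75).
  dual value b^T y* = 28.75.
Strong duality: c^T x* = b^T y*. Confirmed.

28.75


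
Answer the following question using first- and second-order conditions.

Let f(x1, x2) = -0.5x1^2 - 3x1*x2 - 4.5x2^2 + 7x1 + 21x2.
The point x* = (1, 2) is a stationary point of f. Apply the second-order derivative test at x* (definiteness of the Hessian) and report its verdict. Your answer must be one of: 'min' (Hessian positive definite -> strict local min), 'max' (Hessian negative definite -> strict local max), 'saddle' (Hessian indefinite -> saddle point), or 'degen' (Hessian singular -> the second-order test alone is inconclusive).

Compute the Hessian H = grad^2 f:
  H = [[-1, -3], [-3, -9]]
Verify stationarity: grad f(x*) = H x* + g = (0, 0).
Eigenvalues of H: -10, 0.
H has a zero eigenvalue (singular; negative semidefinite but not definite), so H is neither positive definite, negative definite, nor indefinite. The second-order test alone is inconclusive -> degen.
(Indeed, f is constant along the null direction of H through x*, so x* is not a strict local extremum.)

degen


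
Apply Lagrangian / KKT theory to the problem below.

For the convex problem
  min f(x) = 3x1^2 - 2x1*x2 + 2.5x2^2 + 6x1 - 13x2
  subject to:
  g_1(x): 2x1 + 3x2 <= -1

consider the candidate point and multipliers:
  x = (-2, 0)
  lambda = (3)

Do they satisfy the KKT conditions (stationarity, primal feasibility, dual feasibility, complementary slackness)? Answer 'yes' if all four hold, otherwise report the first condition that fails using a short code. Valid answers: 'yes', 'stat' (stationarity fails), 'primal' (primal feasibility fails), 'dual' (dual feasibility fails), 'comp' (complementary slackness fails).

Gradient of f: grad f(x) = Q x + c = (-6, -9)
Constraint values g_i(x) = a_i^T x - b_i:
  g_1((-2, 0)) = -3
Stationarity residual: grad f(x) + sum_i lambda_i a_i = (0, 0)
  -> stationarity OK
Primal feasibility (all g_i <= 0): OK
Dual feasibility (all lambda_i >= 0): OK
Complementary slackness (lambda_i * g_i(x) = 0 for all i): FAILS

Verdict: the first failing condition is complementary_slackness -> comp.

comp


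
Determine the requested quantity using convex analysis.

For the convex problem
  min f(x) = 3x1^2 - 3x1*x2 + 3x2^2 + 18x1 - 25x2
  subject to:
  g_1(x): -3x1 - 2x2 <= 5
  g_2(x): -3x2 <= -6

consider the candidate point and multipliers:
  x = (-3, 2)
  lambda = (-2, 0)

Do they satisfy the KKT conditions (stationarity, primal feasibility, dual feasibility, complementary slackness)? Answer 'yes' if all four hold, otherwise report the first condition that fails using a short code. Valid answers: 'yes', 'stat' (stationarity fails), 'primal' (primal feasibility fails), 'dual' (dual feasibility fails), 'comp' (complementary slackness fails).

Gradient of f: grad f(x) = Q x + c = (-6, -4)
Constraint values g_i(x) = a_i^T x - b_i:
  g_1((-3, 2)) = 0
  g_2((-3, 2)) = 0
Stationarity residual: grad f(x) + sum_i lambda_i a_i = (0, 0)
  -> stationarity OK
Primal feasibility (all g_i <= 0): OK
Dual feasibility (all lambda_i >= 0): FAILS
Complementary slackness (lambda_i * g_i(x) = 0 for all i): OK

Verdict: the first failing condition is dual_feasibility -> dual.

dual


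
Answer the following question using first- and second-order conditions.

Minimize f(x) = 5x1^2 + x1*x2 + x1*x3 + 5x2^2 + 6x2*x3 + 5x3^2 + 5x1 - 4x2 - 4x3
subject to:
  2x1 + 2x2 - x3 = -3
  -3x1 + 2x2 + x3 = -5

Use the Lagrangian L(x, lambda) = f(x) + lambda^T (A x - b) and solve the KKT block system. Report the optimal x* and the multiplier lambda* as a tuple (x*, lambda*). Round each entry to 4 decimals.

Form the Lagrangian:
  L(x, lambda) = (1/2) x^T Q x + c^T x + lambda^T (A x - b)
Stationarity (grad_x L = 0): Q x + c + A^T lambda = 0.
Primal feasibility: A x = b.

This gives the KKT block system:
  [ Q   A^T ] [ x     ]   [-c ]
  [ A    0  ] [ lambda ] = [ b ]

Solving the linear system:
  x*      = (0.8186, -1.7954, 1.0464)
  lambda* = (1.9695, 5.4586)
  f(x*)   = 20.1451

x* = (0.8186, -1.7954, 1.0464), lambda* = (1.9695, 5.4586)


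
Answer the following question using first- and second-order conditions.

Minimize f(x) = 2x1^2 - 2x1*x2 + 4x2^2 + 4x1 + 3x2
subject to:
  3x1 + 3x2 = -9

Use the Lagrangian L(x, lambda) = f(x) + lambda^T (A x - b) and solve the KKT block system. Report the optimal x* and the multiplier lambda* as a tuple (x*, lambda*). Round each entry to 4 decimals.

Form the Lagrangian:
  L(x, lambda) = (1/2) x^T Q x + c^T x + lambda^T (A x - b)
Stationarity (grad_x L = 0): Q x + c + A^T lambda = 0.
Primal feasibility: A x = b.

This gives the KKT block system:
  [ Q   A^T ] [ x     ]   [-c ]
  [ A    0  ] [ lambda ] = [ b ]

Solving the linear system:
  x*      = (-1.9375, -1.0625)
  lambda* = (0.5417)
  f(x*)   = -3.0312

x* = (-1.9375, -1.0625), lambda* = (0.5417)


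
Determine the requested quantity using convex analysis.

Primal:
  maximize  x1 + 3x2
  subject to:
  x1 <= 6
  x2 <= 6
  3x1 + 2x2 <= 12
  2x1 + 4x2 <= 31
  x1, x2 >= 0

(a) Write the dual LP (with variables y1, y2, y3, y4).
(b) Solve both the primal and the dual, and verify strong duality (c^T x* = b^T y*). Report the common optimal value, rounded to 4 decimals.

The standard primal-dual pair for 'max c^T x s.t. A x <= b, x >= 0' is:
  Dual:  min b^T y  s.t.  A^T y >= c,  y >= 0.

So the dual LP is:
  minimize  6y1 + 6y2 + 12y3 + 31y4
  subject to:
    y1 + 3y3 + 2y4 >= 1
    y2 + 2y3 + 4y4 >= 3
    y1, y2, y3, y4 >= 0

Solving the primal: x* = (0, 6).
  primal value c^T x* = 18.
Solving the dual: y* = (0, 2.3333, 0.3333, 0).
  dual value b^T y* = 18.
Strong duality: c^T x* = b^T y*. Confirmed.

18


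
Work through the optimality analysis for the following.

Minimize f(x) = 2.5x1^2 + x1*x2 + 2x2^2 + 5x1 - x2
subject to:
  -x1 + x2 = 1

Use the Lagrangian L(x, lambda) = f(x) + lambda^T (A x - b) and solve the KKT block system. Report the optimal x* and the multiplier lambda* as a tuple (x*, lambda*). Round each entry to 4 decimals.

Form the Lagrangian:
  L(x, lambda) = (1/2) x^T Q x + c^T x + lambda^T (A x - b)
Stationarity (grad_x L = 0): Q x + c + A^T lambda = 0.
Primal feasibility: A x = b.

This gives the KKT block system:
  [ Q   A^T ] [ x     ]   [-c ]
  [ A    0  ] [ lambda ] = [ b ]

Solving the linear system:
  x*      = (-0.8182, 0.1818)
  lambda* = (1.0909)
  f(x*)   = -2.6818

x* = (-0.8182, 0.1818), lambda* = (1.0909)


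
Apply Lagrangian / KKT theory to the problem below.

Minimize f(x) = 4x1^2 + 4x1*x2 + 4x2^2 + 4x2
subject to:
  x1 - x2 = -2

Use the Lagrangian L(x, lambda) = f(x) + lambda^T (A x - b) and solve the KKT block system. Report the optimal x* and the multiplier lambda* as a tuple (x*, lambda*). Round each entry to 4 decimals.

Form the Lagrangian:
  L(x, lambda) = (1/2) x^T Q x + c^T x + lambda^T (A x - b)
Stationarity (grad_x L = 0): Q x + c + A^T lambda = 0.
Primal feasibility: A x = b.

This gives the KKT block system:
  [ Q   A^T ] [ x     ]   [-c ]
  [ A    0  ] [ lambda ] = [ b ]

Solving the linear system:
  x*      = (-1.1667, 0.8333)
  lambda* = (6)
  f(x*)   = 7.6667

x* = (-1.1667, 0.8333), lambda* = (6)


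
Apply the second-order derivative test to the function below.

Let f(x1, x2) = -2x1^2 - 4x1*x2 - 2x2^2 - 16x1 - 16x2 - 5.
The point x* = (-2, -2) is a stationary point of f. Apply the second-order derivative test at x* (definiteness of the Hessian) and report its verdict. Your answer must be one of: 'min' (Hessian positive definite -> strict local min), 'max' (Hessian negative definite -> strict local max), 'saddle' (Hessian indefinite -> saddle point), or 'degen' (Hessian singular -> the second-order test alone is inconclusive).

Compute the Hessian H = grad^2 f:
  H = [[-4, -4], [-4, -4]]
Verify stationarity: grad f(x*) = H x* + g = (0, 0).
Eigenvalues of H: -8, 0.
H has a zero eigenvalue (singular; negative semidefinite but not definite), so H is neither positive definite, negative definite, nor indefinite. The second-order test alone is inconclusive -> degen.
(Indeed, f is constant along the null direction of H through x*, so x* is not a strict local extremum.)

degen


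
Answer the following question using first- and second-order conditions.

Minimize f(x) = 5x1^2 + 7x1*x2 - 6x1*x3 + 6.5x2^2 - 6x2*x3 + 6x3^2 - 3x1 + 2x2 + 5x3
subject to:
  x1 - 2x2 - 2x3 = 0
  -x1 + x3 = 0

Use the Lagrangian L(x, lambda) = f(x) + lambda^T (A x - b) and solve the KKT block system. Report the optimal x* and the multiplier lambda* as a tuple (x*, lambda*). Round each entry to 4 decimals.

Form the Lagrangian:
  L(x, lambda) = (1/2) x^T Q x + c^T x + lambda^T (A x - b)
Stationarity (grad_x L = 0): Q x + c + A^T lambda = 0.
Primal feasibility: A x = b.

This gives the KKT block system:
  [ Q   A^T ] [ x     ]   [-c ]
  [ A    0  ] [ lambda ] = [ b ]

Solving the linear system:
  x*      = (-0.0816, 0.0408, -0.0816)
  lambda* = (1.2245, -1.8163)
  f(x*)   = -0.0408

x* = (-0.0816, 0.0408, -0.0816), lambda* = (1.2245, -1.8163)


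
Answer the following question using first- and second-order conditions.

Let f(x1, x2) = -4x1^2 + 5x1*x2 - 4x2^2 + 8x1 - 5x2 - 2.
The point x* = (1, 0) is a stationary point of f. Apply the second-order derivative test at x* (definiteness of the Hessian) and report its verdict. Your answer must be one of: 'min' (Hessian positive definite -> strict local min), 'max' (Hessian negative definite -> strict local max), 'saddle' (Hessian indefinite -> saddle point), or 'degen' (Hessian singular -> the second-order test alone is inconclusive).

Compute the Hessian H = grad^2 f:
  H = [[-8, 5], [5, -8]]
Verify stationarity: grad f(x*) = H x* + g = (0, 0).
Eigenvalues of H: -13, -3.
Both eigenvalues < 0, so H is negative definite -> x* is a strict local max.

max


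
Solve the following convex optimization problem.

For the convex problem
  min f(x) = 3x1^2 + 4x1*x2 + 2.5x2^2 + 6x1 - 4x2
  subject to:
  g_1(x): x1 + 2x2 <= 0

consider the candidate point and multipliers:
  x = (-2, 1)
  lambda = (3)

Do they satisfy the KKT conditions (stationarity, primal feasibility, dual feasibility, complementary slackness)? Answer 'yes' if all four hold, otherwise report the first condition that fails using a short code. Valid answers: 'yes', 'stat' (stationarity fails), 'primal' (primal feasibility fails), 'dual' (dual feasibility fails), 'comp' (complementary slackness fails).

Gradient of f: grad f(x) = Q x + c = (-2, -7)
Constraint values g_i(x) = a_i^T x - b_i:
  g_1((-2, 1)) = 0
Stationarity residual: grad f(x) + sum_i lambda_i a_i = (1, -1)
  -> stationarity FAILS
Primal feasibility (all g_i <= 0): OK
Dual feasibility (all lambda_i >= 0): OK
Complementary slackness (lambda_i * g_i(x) = 0 for all i): OK

Verdict: the first failing condition is stationarity -> stat.

stat


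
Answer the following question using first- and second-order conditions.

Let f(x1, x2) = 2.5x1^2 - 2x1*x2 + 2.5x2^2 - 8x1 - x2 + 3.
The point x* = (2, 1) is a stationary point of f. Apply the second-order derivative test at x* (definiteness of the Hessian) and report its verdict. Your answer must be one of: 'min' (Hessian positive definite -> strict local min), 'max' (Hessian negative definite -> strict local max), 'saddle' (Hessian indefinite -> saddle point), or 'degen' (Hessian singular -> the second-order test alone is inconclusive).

Compute the Hessian H = grad^2 f:
  H = [[5, -2], [-2, 5]]
Verify stationarity: grad f(x*) = H x* + g = (0, 0).
Eigenvalues of H: 3, 7.
Both eigenvalues > 0, so H is positive definite -> x* is a strict local min.

min


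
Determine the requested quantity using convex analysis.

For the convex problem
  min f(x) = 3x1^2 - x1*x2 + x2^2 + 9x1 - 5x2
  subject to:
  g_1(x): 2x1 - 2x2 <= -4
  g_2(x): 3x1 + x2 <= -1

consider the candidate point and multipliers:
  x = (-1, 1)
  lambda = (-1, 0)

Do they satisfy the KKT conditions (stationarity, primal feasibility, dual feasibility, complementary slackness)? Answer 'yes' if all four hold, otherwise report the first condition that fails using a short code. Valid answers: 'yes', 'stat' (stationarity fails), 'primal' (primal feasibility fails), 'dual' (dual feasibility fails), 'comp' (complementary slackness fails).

Gradient of f: grad f(x) = Q x + c = (2, -2)
Constraint values g_i(x) = a_i^T x - b_i:
  g_1((-1, 1)) = 0
  g_2((-1, 1)) = -1
Stationarity residual: grad f(x) + sum_i lambda_i a_i = (0, 0)
  -> stationarity OK
Primal feasibility (all g_i <= 0): OK
Dual feasibility (all lambda_i >= 0): FAILS
Complementary slackness (lambda_i * g_i(x) = 0 for all i): OK

Verdict: the first failing condition is dual_feasibility -> dual.

dual


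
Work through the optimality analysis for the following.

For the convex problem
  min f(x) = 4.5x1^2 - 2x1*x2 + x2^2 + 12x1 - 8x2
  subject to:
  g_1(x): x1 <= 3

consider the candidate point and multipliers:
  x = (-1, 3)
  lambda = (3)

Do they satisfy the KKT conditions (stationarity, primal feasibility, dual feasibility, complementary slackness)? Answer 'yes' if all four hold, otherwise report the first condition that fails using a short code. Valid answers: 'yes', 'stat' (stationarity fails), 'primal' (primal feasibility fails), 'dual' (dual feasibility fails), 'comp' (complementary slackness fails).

Gradient of f: grad f(x) = Q x + c = (-3, 0)
Constraint values g_i(x) = a_i^T x - b_i:
  g_1((-1, 3)) = -4
Stationarity residual: grad f(x) + sum_i lambda_i a_i = (0, 0)
  -> stationarity OK
Primal feasibility (all g_i <= 0): OK
Dual feasibility (all lambda_i >= 0): OK
Complementary slackness (lambda_i * g_i(x) = 0 for all i): FAILS

Verdict: the first failing condition is complementary_slackness -> comp.

comp


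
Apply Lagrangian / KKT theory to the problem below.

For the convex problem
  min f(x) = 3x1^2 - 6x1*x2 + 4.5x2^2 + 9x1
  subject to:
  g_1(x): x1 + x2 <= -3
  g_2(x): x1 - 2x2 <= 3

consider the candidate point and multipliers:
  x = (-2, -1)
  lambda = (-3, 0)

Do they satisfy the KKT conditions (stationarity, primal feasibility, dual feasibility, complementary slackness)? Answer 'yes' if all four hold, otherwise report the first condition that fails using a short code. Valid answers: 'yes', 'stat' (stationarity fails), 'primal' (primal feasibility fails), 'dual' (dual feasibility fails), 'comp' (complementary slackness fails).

Gradient of f: grad f(x) = Q x + c = (3, 3)
Constraint values g_i(x) = a_i^T x - b_i:
  g_1((-2, -1)) = 0
  g_2((-2, -1)) = -3
Stationarity residual: grad f(x) + sum_i lambda_i a_i = (0, 0)
  -> stationarity OK
Primal feasibility (all g_i <= 0): OK
Dual feasibility (all lambda_i >= 0): FAILS
Complementary slackness (lambda_i * g_i(x) = 0 for all i): OK

Verdict: the first failing condition is dual_feasibility -> dual.

dual


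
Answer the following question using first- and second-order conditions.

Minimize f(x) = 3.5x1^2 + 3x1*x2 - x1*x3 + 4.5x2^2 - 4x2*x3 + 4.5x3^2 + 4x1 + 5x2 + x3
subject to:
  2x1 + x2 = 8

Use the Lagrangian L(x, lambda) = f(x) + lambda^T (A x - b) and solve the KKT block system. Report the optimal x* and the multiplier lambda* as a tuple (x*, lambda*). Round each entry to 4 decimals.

Form the Lagrangian:
  L(x, lambda) = (1/2) x^T Q x + c^T x + lambda^T (A x - b)
Stationarity (grad_x L = 0): Q x + c + A^T lambda = 0.
Primal feasibility: A x = b.

This gives the KKT block system:
  [ Q   A^T ] [ x     ]   [-c ]
  [ A    0  ] [ lambda ] = [ b ]

Solving the linear system:
  x*      = (3.987, 0.0261, 0.3435)
  lambda* = (-15.8217)
  f(x*)   = 71.4978

x* = (3.987, 0.0261, 0.3435), lambda* = (-15.8217)


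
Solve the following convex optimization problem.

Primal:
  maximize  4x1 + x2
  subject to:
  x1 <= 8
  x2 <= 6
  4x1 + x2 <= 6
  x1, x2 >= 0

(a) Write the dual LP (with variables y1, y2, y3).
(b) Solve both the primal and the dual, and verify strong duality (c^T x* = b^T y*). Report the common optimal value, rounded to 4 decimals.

The standard primal-dual pair for 'max c^T x s.t. A x <= b, x >= 0' is:
  Dual:  min b^T y  s.t.  A^T y >= c,  y >= 0.

So the dual LP is:
  minimize  8y1 + 6y2 + 6y3
  subject to:
    y1 + 4y3 >= 4
    y2 + y3 >= 1
    y1, y2, y3 >= 0

Solving the primal: x* = (1.5, 0).
  primal value c^T x* = 6.
Solving the dual: y* = (0, 0, 1).
  dual value b^T y* = 6.
Strong duality: c^T x* = b^T y*. Confirmed.

6


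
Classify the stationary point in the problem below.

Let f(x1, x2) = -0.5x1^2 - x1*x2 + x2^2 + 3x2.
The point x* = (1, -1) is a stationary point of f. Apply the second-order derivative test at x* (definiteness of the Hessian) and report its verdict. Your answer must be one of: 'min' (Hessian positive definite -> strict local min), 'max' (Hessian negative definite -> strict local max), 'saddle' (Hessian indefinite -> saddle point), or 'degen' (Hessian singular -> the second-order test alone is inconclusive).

Compute the Hessian H = grad^2 f:
  H = [[-1, -1], [-1, 2]]
Verify stationarity: grad f(x*) = H x* + g = (0, 0).
Eigenvalues of H: -1.3028, 2.3028.
Eigenvalues have mixed signs, so H is indefinite -> x* is a saddle point.

saddle


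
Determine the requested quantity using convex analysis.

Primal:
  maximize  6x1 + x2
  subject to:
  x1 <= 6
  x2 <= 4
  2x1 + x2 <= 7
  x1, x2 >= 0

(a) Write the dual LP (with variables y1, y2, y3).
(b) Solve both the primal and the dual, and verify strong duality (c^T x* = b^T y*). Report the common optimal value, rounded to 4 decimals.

The standard primal-dual pair for 'max c^T x s.t. A x <= b, x >= 0' is:
  Dual:  min b^T y  s.t.  A^T y >= c,  y >= 0.

So the dual LP is:
  minimize  6y1 + 4y2 + 7y3
  subject to:
    y1 + 2y3 >= 6
    y2 + y3 >= 1
    y1, y2, y3 >= 0

Solving the primal: x* = (3.5, 0).
  primal value c^T x* = 21.
Solving the dual: y* = (0, 0, 3).
  dual value b^T y* = 21.
Strong duality: c^T x* = b^T y*. Confirmed.

21


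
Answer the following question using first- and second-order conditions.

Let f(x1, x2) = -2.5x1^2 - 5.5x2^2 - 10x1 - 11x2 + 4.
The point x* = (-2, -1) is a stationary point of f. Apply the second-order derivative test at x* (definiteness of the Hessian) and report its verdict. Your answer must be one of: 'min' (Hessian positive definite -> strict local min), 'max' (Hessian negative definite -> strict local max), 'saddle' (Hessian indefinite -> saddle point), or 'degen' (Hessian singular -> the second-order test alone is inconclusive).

Compute the Hessian H = grad^2 f:
  H = [[-5, 0], [0, -11]]
Verify stationarity: grad f(x*) = H x* + g = (0, 0).
Eigenvalues of H: -11, -5.
Both eigenvalues < 0, so H is negative definite -> x* is a strict local max.

max


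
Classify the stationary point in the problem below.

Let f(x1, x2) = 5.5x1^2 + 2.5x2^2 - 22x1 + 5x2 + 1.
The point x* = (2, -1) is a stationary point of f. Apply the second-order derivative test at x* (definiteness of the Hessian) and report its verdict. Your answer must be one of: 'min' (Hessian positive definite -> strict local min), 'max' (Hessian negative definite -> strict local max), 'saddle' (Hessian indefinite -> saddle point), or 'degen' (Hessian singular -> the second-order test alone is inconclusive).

Compute the Hessian H = grad^2 f:
  H = [[11, 0], [0, 5]]
Verify stationarity: grad f(x*) = H x* + g = (0, 0).
Eigenvalues of H: 5, 11.
Both eigenvalues > 0, so H is positive definite -> x* is a strict local min.

min


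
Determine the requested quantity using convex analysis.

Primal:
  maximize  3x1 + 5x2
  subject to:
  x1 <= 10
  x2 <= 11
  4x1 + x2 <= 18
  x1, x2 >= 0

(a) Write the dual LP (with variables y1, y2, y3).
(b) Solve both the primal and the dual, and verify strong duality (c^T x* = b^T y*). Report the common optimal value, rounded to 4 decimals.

The standard primal-dual pair for 'max c^T x s.t. A x <= b, x >= 0' is:
  Dual:  min b^T y  s.t.  A^T y >= c,  y >= 0.

So the dual LP is:
  minimize  10y1 + 11y2 + 18y3
  subject to:
    y1 + 4y3 >= 3
    y2 + y3 >= 5
    y1, y2, y3 >= 0

Solving the primal: x* = (1.75, 11).
  primal value c^T x* = 60.25.
Solving the dual: y* = (0, 4.25, 0.75).
  dual value b^T y* = 60.25.
Strong duality: c^T x* = b^T y*. Confirmed.

60.25


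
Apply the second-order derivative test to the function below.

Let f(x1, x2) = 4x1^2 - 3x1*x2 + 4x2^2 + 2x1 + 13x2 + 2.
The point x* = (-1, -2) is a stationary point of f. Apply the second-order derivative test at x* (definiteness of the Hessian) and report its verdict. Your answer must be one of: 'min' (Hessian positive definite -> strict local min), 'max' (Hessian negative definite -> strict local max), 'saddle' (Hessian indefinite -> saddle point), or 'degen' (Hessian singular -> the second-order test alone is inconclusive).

Compute the Hessian H = grad^2 f:
  H = [[8, -3], [-3, 8]]
Verify stationarity: grad f(x*) = H x* + g = (0, 0).
Eigenvalues of H: 5, 11.
Both eigenvalues > 0, so H is positive definite -> x* is a strict local min.

min


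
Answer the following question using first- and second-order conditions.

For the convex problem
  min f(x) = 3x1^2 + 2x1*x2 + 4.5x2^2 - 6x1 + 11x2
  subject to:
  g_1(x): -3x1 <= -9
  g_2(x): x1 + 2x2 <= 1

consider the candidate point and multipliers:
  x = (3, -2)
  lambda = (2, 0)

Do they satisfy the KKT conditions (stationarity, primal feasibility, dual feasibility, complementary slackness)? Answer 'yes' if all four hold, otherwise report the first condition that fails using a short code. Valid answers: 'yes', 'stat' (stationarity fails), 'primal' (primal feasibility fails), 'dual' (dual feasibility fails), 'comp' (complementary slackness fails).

Gradient of f: grad f(x) = Q x + c = (8, -1)
Constraint values g_i(x) = a_i^T x - b_i:
  g_1((3, -2)) = 0
  g_2((3, -2)) = -2
Stationarity residual: grad f(x) + sum_i lambda_i a_i = (2, -1)
  -> stationarity FAILS
Primal feasibility (all g_i <= 0): OK
Dual feasibility (all lambda_i >= 0): OK
Complementary slackness (lambda_i * g_i(x) = 0 for all i): OK

Verdict: the first failing condition is stationarity -> stat.

stat


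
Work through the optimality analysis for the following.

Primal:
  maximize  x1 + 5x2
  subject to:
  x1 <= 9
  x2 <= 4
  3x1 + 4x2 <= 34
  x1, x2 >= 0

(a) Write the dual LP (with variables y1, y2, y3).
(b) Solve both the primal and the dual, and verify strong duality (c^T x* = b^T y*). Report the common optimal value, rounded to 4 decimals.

The standard primal-dual pair for 'max c^T x s.t. A x <= b, x >= 0' is:
  Dual:  min b^T y  s.t.  A^T y >= c,  y >= 0.

So the dual LP is:
  minimize  9y1 + 4y2 + 34y3
  subject to:
    y1 + 3y3 >= 1
    y2 + 4y3 >= 5
    y1, y2, y3 >= 0

Solving the primal: x* = (6, 4).
  primal value c^T x* = 26.
Solving the dual: y* = (0, 3.6667, 0.3333).
  dual value b^T y* = 26.
Strong duality: c^T x* = b^T y*. Confirmed.

26


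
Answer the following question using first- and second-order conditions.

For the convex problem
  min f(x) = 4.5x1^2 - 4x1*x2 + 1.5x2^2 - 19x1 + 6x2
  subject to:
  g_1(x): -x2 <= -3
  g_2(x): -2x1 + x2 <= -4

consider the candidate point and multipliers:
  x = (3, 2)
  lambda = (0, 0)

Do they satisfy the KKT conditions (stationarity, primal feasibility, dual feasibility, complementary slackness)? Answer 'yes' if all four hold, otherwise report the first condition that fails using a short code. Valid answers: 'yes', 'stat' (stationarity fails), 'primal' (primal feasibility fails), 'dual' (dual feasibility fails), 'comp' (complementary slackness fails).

Gradient of f: grad f(x) = Q x + c = (0, 0)
Constraint values g_i(x) = a_i^T x - b_i:
  g_1((3, 2)) = 1
  g_2((3, 2)) = 0
Stationarity residual: grad f(x) + sum_i lambda_i a_i = (0, 0)
  -> stationarity OK
Primal feasibility (all g_i <= 0): FAILS
Dual feasibility (all lambda_i >= 0): OK
Complementary slackness (lambda_i * g_i(x) = 0 for all i): OK

Verdict: the first failing condition is primal_feasibility -> primal.

primal


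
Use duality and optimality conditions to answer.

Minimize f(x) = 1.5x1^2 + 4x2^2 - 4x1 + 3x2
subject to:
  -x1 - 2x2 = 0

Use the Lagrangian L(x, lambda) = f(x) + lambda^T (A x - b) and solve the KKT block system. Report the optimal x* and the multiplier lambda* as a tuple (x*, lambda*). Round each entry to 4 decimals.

Form the Lagrangian:
  L(x, lambda) = (1/2) x^T Q x + c^T x + lambda^T (A x - b)
Stationarity (grad_x L = 0): Q x + c + A^T lambda = 0.
Primal feasibility: A x = b.

This gives the KKT block system:
  [ Q   A^T ] [ x     ]   [-c ]
  [ A    0  ] [ lambda ] = [ b ]

Solving the linear system:
  x*      = (1.1, -0.55)
  lambda* = (-0.7)
  f(x*)   = -3.025

x* = (1.1, -0.55), lambda* = (-0.7)


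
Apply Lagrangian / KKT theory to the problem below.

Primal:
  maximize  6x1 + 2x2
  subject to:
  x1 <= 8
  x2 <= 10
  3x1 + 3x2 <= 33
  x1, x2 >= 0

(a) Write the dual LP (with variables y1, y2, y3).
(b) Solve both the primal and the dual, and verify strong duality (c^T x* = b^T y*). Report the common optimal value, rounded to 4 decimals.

The standard primal-dual pair for 'max c^T x s.t. A x <= b, x >= 0' is:
  Dual:  min b^T y  s.t.  A^T y >= c,  y >= 0.

So the dual LP is:
  minimize  8y1 + 10y2 + 33y3
  subject to:
    y1 + 3y3 >= 6
    y2 + 3y3 >= 2
    y1, y2, y3 >= 0

Solving the primal: x* = (8, 3).
  primal value c^T x* = 54.
Solving the dual: y* = (4, 0, 0.6667).
  dual value b^T y* = 54.
Strong duality: c^T x* = b^T y*. Confirmed.

54


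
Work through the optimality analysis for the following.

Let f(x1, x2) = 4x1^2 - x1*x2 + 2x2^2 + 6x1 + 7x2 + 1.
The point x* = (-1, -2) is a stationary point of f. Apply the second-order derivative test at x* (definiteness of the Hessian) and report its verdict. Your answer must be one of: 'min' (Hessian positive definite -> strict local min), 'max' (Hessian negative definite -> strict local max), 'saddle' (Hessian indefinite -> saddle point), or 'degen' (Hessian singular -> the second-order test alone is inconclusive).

Compute the Hessian H = grad^2 f:
  H = [[8, -1], [-1, 4]]
Verify stationarity: grad f(x*) = H x* + g = (0, 0).
Eigenvalues of H: 3.7639, 8.2361.
Both eigenvalues > 0, so H is positive definite -> x* is a strict local min.

min


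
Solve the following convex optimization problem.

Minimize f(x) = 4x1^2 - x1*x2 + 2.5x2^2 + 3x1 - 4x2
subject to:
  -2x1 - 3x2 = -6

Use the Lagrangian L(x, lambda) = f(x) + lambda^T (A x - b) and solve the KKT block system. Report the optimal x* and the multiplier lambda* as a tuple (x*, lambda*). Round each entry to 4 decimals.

Form the Lagrangian:
  L(x, lambda) = (1/2) x^T Q x + c^T x + lambda^T (A x - b)
Stationarity (grad_x L = 0): Q x + c + A^T lambda = 0.
Primal feasibility: A x = b.

This gives the KKT block system:
  [ Q   A^T ] [ x     ]   [-c ]
  [ A    0  ] [ lambda ] = [ b ]

Solving the linear system:
  x*      = (0.2596, 1.8269)
  lambda* = (1.625)
  f(x*)   = 1.6106

x* = (0.2596, 1.8269), lambda* = (1.625)


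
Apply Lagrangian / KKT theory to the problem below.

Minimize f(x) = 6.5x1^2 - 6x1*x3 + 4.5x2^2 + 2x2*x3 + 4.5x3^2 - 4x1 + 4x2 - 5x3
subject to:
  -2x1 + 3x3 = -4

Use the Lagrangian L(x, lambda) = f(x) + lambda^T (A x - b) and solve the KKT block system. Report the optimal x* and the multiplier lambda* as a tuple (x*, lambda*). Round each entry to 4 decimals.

Form the Lagrangian:
  L(x, lambda) = (1/2) x^T Q x + c^T x + lambda^T (A x - b)
Stationarity (grad_x L = 0): Q x + c + A^T lambda = 0.
Primal feasibility: A x = b.

This gives the KKT block system:
  [ Q   A^T ] [ x     ]   [-c ]
  [ A    0  ] [ lambda ] = [ b ]

Solving the linear system:
  x*      = (0.8555, -0.2749, -0.763)
  lambda* = (5.8499)
  f(x*)   = 11.3464

x* = (0.8555, -0.2749, -0.763), lambda* = (5.8499)


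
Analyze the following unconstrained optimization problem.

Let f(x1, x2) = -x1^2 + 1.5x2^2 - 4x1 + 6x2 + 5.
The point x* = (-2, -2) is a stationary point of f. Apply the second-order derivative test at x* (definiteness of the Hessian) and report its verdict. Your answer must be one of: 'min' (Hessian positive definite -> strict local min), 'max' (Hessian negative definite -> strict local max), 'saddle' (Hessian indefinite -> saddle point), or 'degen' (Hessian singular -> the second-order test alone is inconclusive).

Compute the Hessian H = grad^2 f:
  H = [[-2, 0], [0, 3]]
Verify stationarity: grad f(x*) = H x* + g = (0, 0).
Eigenvalues of H: -2, 3.
Eigenvalues have mixed signs, so H is indefinite -> x* is a saddle point.

saddle


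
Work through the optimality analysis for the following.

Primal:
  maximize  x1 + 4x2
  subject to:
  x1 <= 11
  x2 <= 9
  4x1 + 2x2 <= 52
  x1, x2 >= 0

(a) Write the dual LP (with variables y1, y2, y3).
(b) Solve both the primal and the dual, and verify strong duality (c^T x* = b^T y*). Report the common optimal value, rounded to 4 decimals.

The standard primal-dual pair for 'max c^T x s.t. A x <= b, x >= 0' is:
  Dual:  min b^T y  s.t.  A^T y >= c,  y >= 0.

So the dual LP is:
  minimize  11y1 + 9y2 + 52y3
  subject to:
    y1 + 4y3 >= 1
    y2 + 2y3 >= 4
    y1, y2, y3 >= 0

Solving the primal: x* = (8.5, 9).
  primal value c^T x* = 44.5.
Solving the dual: y* = (0, 3.5, 0.25).
  dual value b^T y* = 44.5.
Strong duality: c^T x* = b^T y*. Confirmed.

44.5


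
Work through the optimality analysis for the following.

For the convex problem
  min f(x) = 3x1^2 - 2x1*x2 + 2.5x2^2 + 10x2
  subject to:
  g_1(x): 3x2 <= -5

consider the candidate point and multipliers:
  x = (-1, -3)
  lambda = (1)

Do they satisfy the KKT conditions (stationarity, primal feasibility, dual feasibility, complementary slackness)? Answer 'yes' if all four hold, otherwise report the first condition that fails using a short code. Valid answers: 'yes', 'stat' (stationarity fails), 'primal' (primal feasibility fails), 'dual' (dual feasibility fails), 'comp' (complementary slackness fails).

Gradient of f: grad f(x) = Q x + c = (0, -3)
Constraint values g_i(x) = a_i^T x - b_i:
  g_1((-1, -3)) = -4
Stationarity residual: grad f(x) + sum_i lambda_i a_i = (0, 0)
  -> stationarity OK
Primal feasibility (all g_i <= 0): OK
Dual feasibility (all lambda_i >= 0): OK
Complementary slackness (lambda_i * g_i(x) = 0 for all i): FAILS

Verdict: the first failing condition is complementary_slackness -> comp.

comp


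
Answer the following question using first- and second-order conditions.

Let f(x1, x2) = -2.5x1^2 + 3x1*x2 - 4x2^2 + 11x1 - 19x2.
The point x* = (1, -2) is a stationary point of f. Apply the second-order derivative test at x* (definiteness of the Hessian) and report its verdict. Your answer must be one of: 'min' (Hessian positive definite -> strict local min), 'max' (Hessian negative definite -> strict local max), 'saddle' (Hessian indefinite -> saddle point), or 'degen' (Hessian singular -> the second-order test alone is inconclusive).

Compute the Hessian H = grad^2 f:
  H = [[-5, 3], [3, -8]]
Verify stationarity: grad f(x*) = H x* + g = (0, 0).
Eigenvalues of H: -9.8541, -3.1459.
Both eigenvalues < 0, so H is negative definite -> x* is a strict local max.

max


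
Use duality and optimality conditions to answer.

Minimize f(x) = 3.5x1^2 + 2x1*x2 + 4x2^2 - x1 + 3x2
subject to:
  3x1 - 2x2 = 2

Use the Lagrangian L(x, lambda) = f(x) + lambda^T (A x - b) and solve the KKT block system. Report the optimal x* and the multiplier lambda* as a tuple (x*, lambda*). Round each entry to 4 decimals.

Form the Lagrangian:
  L(x, lambda) = (1/2) x^T Q x + c^T x + lambda^T (A x - b)
Stationarity (grad_x L = 0): Q x + c + A^T lambda = 0.
Primal feasibility: A x = b.

This gives the KKT block system:
  [ Q   A^T ] [ x     ]   [-c ]
  [ A    0  ] [ lambda ] = [ b ]

Solving the linear system:
  x*      = (0.3387, -0.4919)
  lambda* = (-0.129)
  f(x*)   = -0.7782

x* = (0.3387, -0.4919), lambda* = (-0.129)
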